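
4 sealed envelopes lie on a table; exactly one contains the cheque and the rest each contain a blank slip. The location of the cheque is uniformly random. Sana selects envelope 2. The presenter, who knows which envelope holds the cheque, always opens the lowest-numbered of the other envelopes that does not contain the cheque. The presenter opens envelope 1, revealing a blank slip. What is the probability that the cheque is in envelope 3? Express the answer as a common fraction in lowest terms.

Condition on the true location of the cheque.
If it is in envelope 1 (prior 1/4): the presenter opened envelope 1, so this case is ruled out; weight (1/4)·0 = 0.
If it is in any of envelopes 2, 3, and 4 (prior 1/4 each): envelope 1 is the lowest-numbered option available, probability 1; weight (1/4)·1 = 1/4 each.
The weights sum to 3/4.
So P(the cheque in envelope 3 | the presenter opened envelope 1) = (1/4) / (3/4) = 1/3.

1/3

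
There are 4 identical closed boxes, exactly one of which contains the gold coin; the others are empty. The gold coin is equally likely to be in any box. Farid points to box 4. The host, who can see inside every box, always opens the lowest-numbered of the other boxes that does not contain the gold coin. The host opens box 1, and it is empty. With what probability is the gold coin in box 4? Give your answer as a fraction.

Apply Bayes' rule, conditioning on where the gold coin actually is.
If it is in box 1 (prior 1/4): the host opened box 1, so this case is ruled out; weight (1/4)·0 = 0.
If it is in any of boxes 2, 3, and 4 (prior 1/4 each): box 1 is the lowest-numbered option available, probability 1; weight (1/4)·1 = 1/4 each.
The weights sum to 3/4.
So P(the gold coin in box 4 | the host opened box 1) = (1/4) / (3/4) = 1/3.

1/3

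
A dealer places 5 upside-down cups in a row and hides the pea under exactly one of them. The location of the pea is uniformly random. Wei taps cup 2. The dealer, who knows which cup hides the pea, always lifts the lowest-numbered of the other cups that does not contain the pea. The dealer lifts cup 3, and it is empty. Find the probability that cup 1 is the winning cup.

1

Apply Bayes' rule, conditioning on where the pea actually is.
If it is under cup 1 (prior 1/5): cup 3 is the lowest-numbered option available, probability 1; weight (1/5)·1 = 1/5.
If it is under any of cups 2, 4, and 5 (prior 1/5 each): the dealer would have opened cup 1 instead, probability 0; weight (1/5)·0 = 0 each.
If it is under cup 3 (prior 1/5): the dealer opened cup 3, so this case is ruled out; weight (1/5)·0 = 0.
The weights sum to 1/5.
So P(the pea under cup 1 | the dealer opened cup 3) = (1/5) / (1/5) = 1.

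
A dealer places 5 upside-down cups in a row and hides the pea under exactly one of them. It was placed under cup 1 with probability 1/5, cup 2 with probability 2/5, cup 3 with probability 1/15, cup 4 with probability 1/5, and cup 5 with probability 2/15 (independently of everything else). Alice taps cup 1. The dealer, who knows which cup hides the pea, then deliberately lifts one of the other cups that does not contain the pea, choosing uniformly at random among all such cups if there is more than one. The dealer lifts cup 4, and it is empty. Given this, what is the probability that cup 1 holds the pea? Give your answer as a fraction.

1/5

Apply Bayes' rule, conditioning on where the pea actually is.
If it is under cup 1 (prior 1/5): the dealer has 4 equally likely choices, so probability 1/4; weight (1/5)·(1/4) = 1/20.
If it is under cup 2 (prior 2/5): the dealer has 3 equally likely choices, so probability 1/3; weight (2/5)·(1/3) = 2/15.
If it is under cup 3 (prior 1/15): the dealer has 3 equally likely choices, so probability 1/3; weight (1/15)·(1/3) = 1/45.
If it is under cup 4 (prior 1/5): the dealer opened cup 4, so this case is ruled out; weight (1/5)·0 = 0.
If it is under cup 5 (prior 2/15): the dealer has 3 equally likely choices, so probability 1/3; weight (2/15)·(1/3) = 2/45.
The weights sum to 1/4.
So P(the pea under cup 1 | the dealer opened cup 4) = (1/20) / (1/4) = 1/5.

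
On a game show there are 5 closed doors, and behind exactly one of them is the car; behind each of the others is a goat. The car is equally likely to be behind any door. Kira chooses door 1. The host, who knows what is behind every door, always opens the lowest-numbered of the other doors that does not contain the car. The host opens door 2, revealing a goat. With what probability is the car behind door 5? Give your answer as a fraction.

1/4

Consider each possible location of the car in turn.
If it is behind any of doors 1, 3, 4, and 5 (prior 1/5 each): door 2 is the lowest-numbered option available, probability 1; weight (1/5)·1 = 1/5 each.
If it is behind door 2 (prior 1/5): the host opened door 2, so this case is ruled out; weight (1/5)·0 = 0.
The weights sum to 4/5.
So P(the car behind door 5 | the host opened door 2) = (1/5) / (4/5) = 1/4.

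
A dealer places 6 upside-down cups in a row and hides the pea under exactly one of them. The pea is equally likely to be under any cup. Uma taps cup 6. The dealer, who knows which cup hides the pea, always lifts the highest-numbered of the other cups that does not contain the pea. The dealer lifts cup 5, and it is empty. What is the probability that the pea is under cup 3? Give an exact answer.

1/5

Apply Bayes' rule, conditioning on where the pea actually is.
If it is under any of cups 1, 2, 3, 4, and 6 (prior 1/6 each): cup 5 is the highest-numbered option available, probability 1; weight (1/6)·1 = 1/6 each.
If it is under cup 5 (prior 1/6): the dealer opened cup 5, so this case is ruled out; weight (1/6)·0 = 0.
The weights sum to 5/6.
So P(the pea under cup 3 | the dealer opened cup 5) = (1/6) / (5/6) = 1/5.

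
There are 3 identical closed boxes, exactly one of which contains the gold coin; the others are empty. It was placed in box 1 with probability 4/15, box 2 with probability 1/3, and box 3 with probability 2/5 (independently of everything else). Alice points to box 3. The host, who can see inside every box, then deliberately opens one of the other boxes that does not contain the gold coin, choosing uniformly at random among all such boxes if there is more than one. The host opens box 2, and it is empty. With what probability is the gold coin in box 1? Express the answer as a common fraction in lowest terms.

4/7

Apply Bayes' rule, conditioning on where the gold coin actually is.
If it is in box 1 (prior 4/15): the host has no choice, probability 1; weight (4/15)·1 = 4/15.
If it is in box 2 (prior 1/3): the host opened box 2, so this case is ruled out; weight (1/3)·0 = 0.
If it is in box 3 (prior 2/5): the host has 2 equally likely choices, so probability 1/2; weight (2/5)·(1/2) = 1/5.
The weights sum to 7/15.
So P(the gold coin in box 1 | the host opened box 2) = (4/15) / (7/15) = 4/7.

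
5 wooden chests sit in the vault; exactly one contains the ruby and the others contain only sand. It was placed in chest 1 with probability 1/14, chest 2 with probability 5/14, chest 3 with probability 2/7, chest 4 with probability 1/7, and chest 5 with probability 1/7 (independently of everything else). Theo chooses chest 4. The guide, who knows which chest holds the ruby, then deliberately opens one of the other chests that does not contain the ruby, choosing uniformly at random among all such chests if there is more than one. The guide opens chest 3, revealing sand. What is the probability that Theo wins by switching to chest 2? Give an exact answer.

10/19

Apply Bayes' rule, conditioning on where the ruby actually is.
If it is in chest 1 (prior 1/14): the guide has 3 equally likely choices, so probability 1/3; weight (1/14)·(1/3) = 1/42.
If it is in chest 2 (prior 5/14): the guide has 3 equally likely choices, so probability 1/3; weight (5/14)·(1/3) = 5/42.
If it is in chest 3 (prior 2/7): the guide opened chest 3, so this case is ruled out; weight (2/7)·0 = 0.
If it is in chest 4 (prior 1/7): the guide has 4 equally likely choices, so probability 1/4; weight (1/7)·(1/4) = 1/28.
If it is in chest 5 (prior 1/7): the guide has 3 equally likely choices, so probability 1/3; weight (1/7)·(1/3) = 1/21.
The weights sum to 19/84.
So P(the ruby in chest 2 | the guide opened chest 3) = (5/42) / (19/84) = 10/19.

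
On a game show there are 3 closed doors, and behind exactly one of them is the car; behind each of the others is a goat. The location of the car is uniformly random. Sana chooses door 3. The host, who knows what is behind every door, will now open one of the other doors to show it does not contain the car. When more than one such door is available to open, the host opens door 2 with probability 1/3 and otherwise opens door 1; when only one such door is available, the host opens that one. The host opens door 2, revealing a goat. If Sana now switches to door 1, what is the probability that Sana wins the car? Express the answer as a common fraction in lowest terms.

Apply Bayes' rule, conditioning on where the car actually is.
If it is behind door 1 (prior 1/3): only door 2 is available, probability 1; weight (1/3)·1 = 1/3.
If it is behind door 2 (prior 1/3): the host opened door 2, so this case is ruled out; weight (1/3)·0 = 0.
If it is behind door 3 (prior 1/3): door 2 is available, opened with probability 1/3; weight (1/3)·(1/3) = 1/9.
The weights sum to 4/9.
So P(the car behind door 1 | the host opened door 2) = (1/3) / (4/9) = 3/4.

3/4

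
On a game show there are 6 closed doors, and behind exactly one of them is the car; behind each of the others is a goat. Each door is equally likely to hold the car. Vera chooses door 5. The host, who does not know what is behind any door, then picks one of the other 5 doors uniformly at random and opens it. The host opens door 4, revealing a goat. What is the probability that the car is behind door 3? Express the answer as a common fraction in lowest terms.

Consider each possible location of the car in turn.
If it is behind any of doors 1, 2, 3, 5, and 6 (prior 1/6 each): the host picks door 4 with probability 1/5 regardless, and it is not the prize; weight (1/6)·(1/5) = 1/30 each.
If it is behind door 4 (prior 1/6): the host opened door 4, so this case is ruled out; weight (1/6)·0 = 0.
The weights sum to 1/6.
So P(the car behind door 3 | the host opened door 4) = (1/30) / (1/6) = 1/5.

1/5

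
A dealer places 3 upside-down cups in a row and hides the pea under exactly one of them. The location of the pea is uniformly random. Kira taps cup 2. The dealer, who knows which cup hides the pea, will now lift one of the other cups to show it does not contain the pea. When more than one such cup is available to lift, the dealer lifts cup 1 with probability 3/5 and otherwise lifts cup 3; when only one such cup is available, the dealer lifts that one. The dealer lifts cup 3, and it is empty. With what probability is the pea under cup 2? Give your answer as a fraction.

2/7

Condition on the true location of the pea.
If it is under cup 1 (prior 1/3): only cup 3 is available, probability 1; weight (1/3)·1 = 1/3.
If it is under cup 2 (prior 1/3): cup 1 is available but not opened, probability 2/5; weight (1/3)·(2/5) = 2/15.
If it is under cup 3 (prior 1/3): the dealer opened cup 3, so this case is ruled out; weight (1/3)·0 = 0.
The weights sum to 7/15.
So P(the pea under cup 2 | the dealer opened cup 3) = (2/15) / (7/15) = 2/7.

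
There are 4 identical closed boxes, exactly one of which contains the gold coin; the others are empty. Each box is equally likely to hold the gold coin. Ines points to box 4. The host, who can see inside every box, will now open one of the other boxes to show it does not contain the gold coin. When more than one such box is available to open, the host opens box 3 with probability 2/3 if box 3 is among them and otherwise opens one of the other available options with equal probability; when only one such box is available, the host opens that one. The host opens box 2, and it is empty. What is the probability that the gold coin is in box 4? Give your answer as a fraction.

Condition on the true location of the gold coin.
If it is in box 1 (prior 1/4): box 3 is available but not opened, probability 1/3; weight (1/4)·(1/3) = 1/12.
If it is in box 2 (prior 1/4): the host opened box 2, so this case is ruled out; weight (1/4)·0 = 0.
If it is in box 3 (prior 1/4): box 3 holds the prize so is unavailable; the host chooses uniformly among the 2 others, probability 1/2; weight (1/4)·(1/2) = 1/8.
If it is in box 4 (prior 1/4): box 3 is available but not opened; box 2 gets probability (1 − 2/3)/2 = 1/6; weight (1/4)·(1/6) = 1/24.
The weights sum to 1/4.
So P(the gold coin in box 4 | the host opened box 2) = (1/24) / (1/4) = 1/6.

1/6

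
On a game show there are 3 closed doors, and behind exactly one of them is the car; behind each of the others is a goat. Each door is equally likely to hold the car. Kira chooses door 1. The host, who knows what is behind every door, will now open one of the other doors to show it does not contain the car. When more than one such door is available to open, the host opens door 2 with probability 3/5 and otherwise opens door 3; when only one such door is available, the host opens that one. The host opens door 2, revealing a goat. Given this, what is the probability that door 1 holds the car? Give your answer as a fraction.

3/8

Condition on the true location of the car.
If it is behind door 1 (prior 1/3): door 2 is available, opened with probability 3/5; weight (1/3)·(3/5) = 1/5.
If it is behind door 2 (prior 1/3): the host opened door 2, so this case is ruled out; weight (1/3)·0 = 0.
If it is behind door 3 (prior 1/3): only door 2 is available, probability 1; weight (1/3)·1 = 1/3.
The weights sum to 8/15.
So P(the car behind door 1 | the host opened door 2) = (1/5) / (8/15) = 3/8.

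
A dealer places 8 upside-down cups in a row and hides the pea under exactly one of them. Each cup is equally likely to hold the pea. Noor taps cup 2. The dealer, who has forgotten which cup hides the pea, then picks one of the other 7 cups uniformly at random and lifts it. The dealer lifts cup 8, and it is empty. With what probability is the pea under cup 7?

1/7

Condition on the true location of the pea.
If it is under any of cups 1, 2, 3, 4, 5, 6, and 7 (prior 1/8 each): the dealer picks cup 8 with probability 1/7 regardless, and it is not the prize; weight (1/8)·(1/7) = 1/56 each.
If it is under cup 8 (prior 1/8): the dealer opened cup 8, so this case is ruled out; weight (1/8)·0 = 0.
The weights sum to 1/8.
So P(the pea under cup 7 | the dealer opened cup 8) = (1/56) / (1/8) = 1/7.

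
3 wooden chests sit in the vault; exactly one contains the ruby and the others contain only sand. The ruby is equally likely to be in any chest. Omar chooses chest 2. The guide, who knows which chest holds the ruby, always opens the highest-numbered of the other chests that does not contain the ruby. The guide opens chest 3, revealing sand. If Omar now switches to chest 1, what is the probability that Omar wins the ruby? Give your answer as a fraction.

1/2

Consider each possible location of the ruby in turn.
If it is in either of chests 1 and 2 (prior 1/3 each): chest 3 is the highest-numbered option available, probability 1; weight (1/3)·1 = 1/3 each.
If it is in chest 3 (prior 1/3): the guide opened chest 3, so this case is ruled out; weight (1/3)·0 = 0.
The weights sum to 2/3.
So P(the ruby in chest 1 | the guide opened chest 3) = (1/3) / (2/3) = 1/2.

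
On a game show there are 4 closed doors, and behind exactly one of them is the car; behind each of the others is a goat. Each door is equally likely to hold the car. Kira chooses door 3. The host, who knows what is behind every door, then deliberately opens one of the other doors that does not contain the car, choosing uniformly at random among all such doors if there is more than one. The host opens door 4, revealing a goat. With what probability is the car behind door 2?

Consider each possible location of the car in turn.
If it is behind either of doors 1 and 2 (prior 1/4 each): the host has 2 equally likely choices, so probability 1/2; weight (1/4)·(1/2) = 1/8 each.
If it is behind door 3 (prior 1/4): the host has 3 equally likely choices, so probability 1/3; weight (1/4)·(1/3) = 1/12.
If it is behind door 4 (prior 1/4): the host opened door 4, so this case is ruled out; weight (1/4)·0 = 0.
The weights sum to 1/3.
So P(the car behind door 2 | the host opened door 4) = (1/8) / (1/3) = 3/8.

3/8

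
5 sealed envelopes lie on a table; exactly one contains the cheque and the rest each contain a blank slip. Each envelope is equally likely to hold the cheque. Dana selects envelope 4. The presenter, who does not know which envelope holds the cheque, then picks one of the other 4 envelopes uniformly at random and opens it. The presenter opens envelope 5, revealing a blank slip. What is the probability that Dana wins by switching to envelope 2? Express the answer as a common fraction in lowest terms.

Condition on the true location of the cheque.
If it is in any of envelopes 1, 2, 3, and 4 (prior 1/5 each): the presenter picks envelope 5 with probability 1/4 regardless, and it is not the prize; weight (1/5)·(1/4) = 1/20 each.
If it is in envelope 5 (prior 1/5): the presenter opened envelope 5, so this case is ruled out; weight (1/5)·0 = 0.
The weights sum to 1/5.
So P(the cheque in envelope 2 | the presenter opened envelope 5) = (1/20) / (1/5) = 1/4.

1/4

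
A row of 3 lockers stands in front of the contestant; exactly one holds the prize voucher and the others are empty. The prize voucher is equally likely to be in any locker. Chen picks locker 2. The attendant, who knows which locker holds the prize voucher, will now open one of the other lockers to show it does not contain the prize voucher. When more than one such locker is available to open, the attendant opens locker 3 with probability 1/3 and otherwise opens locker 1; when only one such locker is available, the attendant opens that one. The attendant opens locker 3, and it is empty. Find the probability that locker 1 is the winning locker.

Apply Bayes' rule, conditioning on where the prize voucher actually is.
If it is in locker 1 (prior 1/3): only locker 3 is available, probability 1; weight (1/3)·1 = 1/3.
If it is in locker 2 (prior 1/3): locker 3 is available, opened with probability 1/3; weight (1/3)·(1/3) = 1/9.
If it is in locker 3 (prior 1/3): the attendant opened locker 3, so this case is ruled out; weight (1/3)·0 = 0.
The weights sum to 4/9.
So P(the prize voucher in locker 1 | the attendant opened locker 3) = (1/3) / (4/9) = 3/4.

3/4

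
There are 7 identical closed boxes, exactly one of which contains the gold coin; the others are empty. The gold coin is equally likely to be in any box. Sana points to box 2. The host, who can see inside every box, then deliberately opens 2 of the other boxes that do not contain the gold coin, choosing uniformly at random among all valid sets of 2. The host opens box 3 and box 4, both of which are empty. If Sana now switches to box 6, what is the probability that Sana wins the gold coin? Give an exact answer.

3/14

Condition on the true location of the gold coin.
If it is in any of boxes 1, 5, 6, and 7 (prior 1/7 each): the host has 10 equally likely choices, so probability 1/10; weight (1/7)·(1/10) = 1/70 each.
If it is in box 2 (prior 1/7): the host has 15 equally likely choices, so probability 1/15; weight (1/7)·(1/15) = 1/105.
If it is in either of boxes 3 and 4 (prior 1/7 each): that box was opened and seen not to hold the prize — ruled out; weight (1/7)·0 = 0 each.
The weights sum to 1/15.
So P(the gold coin in box 6 | the host opened box 3 and box 4) = (1/70) / (1/15) = 3/14.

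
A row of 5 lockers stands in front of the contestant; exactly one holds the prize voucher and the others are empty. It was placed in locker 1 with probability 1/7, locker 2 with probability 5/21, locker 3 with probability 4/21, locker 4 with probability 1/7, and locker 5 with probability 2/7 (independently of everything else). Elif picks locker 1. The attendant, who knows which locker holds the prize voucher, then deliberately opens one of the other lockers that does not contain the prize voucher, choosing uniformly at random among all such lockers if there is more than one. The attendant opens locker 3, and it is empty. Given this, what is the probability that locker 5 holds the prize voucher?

Condition on the true location of the prize voucher.
If it is in locker 1 (prior 1/7): the attendant has 4 equally likely choices, so probability 1/4; weight (1/7)·(1/4) = 1/28.
If it is in locker 2 (prior 5/21): the attendant has 3 equally likely choices, so probability 1/3; weight (5/21)·(1/3) = 5/63.
If it is in locker 3 (prior 4/21): the attendant opened locker 3, so this case is ruled out; weight (4/21)·0 = 0.
If it is in locker 4 (prior 1/7): the attendant has 3 equally likely choices, so probability 1/3; weight (1/7)·(1/3) = 1/21.
If it is in locker 5 (prior 2/7): the attendant has 3 equally likely choices, so probability 1/3; weight (2/7)·(1/3) = 2/21.
The weights sum to 65/252.
So P(the prize voucher in locker 5 | the attendant opened locker 3) = (2/21) / (65/252) = 24/65.

24/65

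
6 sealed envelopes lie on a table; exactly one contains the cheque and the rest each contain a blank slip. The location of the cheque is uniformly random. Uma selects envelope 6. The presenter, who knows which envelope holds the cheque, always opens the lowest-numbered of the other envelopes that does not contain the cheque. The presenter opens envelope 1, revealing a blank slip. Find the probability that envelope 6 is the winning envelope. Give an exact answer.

1/5

Consider each possible location of the cheque in turn.
If it is in envelope 1 (prior 1/6): the presenter opened envelope 1, so this case is ruled out; weight (1/6)·0 = 0.
If it is in any of envelopes 2, 3, 4, 5, and 6 (prior 1/6 each): envelope 1 is the lowest-numbered option available, probability 1; weight (1/6)·1 = 1/6 each.
The weights sum to 5/6.
So P(the cheque in envelope 6 | the presenter opened envelope 1) = (1/6) / (5/6) = 1/5.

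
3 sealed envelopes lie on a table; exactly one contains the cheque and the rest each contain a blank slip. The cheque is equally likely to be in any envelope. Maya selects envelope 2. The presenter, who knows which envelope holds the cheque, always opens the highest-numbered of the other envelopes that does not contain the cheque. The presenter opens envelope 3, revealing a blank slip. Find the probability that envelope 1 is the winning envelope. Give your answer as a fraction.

Condition on the true location of the cheque.
If it is in either of envelopes 1 and 2 (prior 1/3 each): envelope 3 is the highest-numbered option available, probability 1; weight (1/3)·1 = 1/3 each.
If it is in envelope 3 (prior 1/3): the presenter opened envelope 3, so this case is ruled out; weight (1/3)·0 = 0.
The weights sum to 2/3.
So P(the cheque in envelope 1 | the presenter opened envelope 3) = (1/3) / (2/3) = 1/2.

1/2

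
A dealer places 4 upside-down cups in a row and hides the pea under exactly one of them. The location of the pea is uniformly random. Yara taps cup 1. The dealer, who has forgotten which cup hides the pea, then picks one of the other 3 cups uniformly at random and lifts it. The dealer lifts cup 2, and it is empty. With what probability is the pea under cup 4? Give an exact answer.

Condition on the true location of the pea.
If it is under any of cups 1, 3, and 4 (prior 1/4 each): the dealer picks cup 2 with probability 1/3 regardless, and it is not the prize; weight (1/4)·(1/3) = 1/12 each.
If it is under cup 2 (prior 1/4): the dealer opened cup 2, so this case is ruled out; weight (1/4)·0 = 0.
The weights sum to 1/4.
So P(the pea under cup 4 | the dealer opened cup 2) = (1/12) / (1/4) = 1/3.

1/3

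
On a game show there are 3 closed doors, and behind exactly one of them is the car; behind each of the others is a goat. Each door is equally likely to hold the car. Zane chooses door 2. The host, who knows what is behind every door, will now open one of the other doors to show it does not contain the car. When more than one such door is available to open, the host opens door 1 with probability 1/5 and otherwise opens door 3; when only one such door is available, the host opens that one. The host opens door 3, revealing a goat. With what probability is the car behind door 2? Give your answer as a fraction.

4/9

Condition on the true location of the car.
If it is behind door 1 (prior 1/3): only door 3 is available, probability 1; weight (1/3)·1 = 1/3.
If it is behind door 2 (prior 1/3): door 1 is available but not opened, probability 4/5; weight (1/3)·(4/5) = 4/15.
If it is behind door 3 (prior 1/3): the host opened door 3, so this case is ruled out; weight (1/3)·0 = 0.
The weights sum to 3/5.
So P(the car behind door 2 | the host opened door 3) = (4/15) / (3/5) = 4/9.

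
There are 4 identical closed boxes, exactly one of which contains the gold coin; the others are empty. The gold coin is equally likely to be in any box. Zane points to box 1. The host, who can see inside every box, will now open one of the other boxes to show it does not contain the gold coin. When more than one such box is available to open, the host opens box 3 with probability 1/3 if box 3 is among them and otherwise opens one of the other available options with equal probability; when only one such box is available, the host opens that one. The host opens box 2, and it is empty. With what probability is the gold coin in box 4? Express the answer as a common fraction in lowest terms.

Condition on the true location of the gold coin.
If it is in box 1 (prior 1/4): box 3 is available but not opened; box 2 gets probability (1 − 1/3)/2 = 1/3; weight (1/4)·(1/3) = 1/12.
If it is in box 2 (prior 1/4): the host opened box 2, so this case is ruled out; weight (1/4)·0 = 0.
If it is in box 3 (prior 1/4): box 3 holds the prize so is unavailable; the host chooses uniformly among the 2 others, probability 1/2; weight (1/4)·(1/2) = 1/8.
If it is in box 4 (prior 1/4): box 3 is available but not opened, probability 2/3; weight (1/4)·(2/3) = 1/6.
The weights sum to 3/8.
So P(the gold coin in box 4 | the host opened box 2) = (1/6) / (3/8) = 4/9.

4/9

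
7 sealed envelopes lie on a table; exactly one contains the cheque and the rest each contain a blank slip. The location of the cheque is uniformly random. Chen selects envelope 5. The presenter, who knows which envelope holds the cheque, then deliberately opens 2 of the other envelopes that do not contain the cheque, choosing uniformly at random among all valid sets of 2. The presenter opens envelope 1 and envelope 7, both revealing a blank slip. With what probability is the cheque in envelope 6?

Consider each possible location of the cheque in turn.
If it is in either of envelopes 1 and 7 (prior 1/7 each): that envelope was opened and seen not to hold the prize — ruled out; weight (1/7)·0 = 0 each.
If it is in any of envelopes 2, 3, 4, and 6 (prior 1/7 each): the presenter has 10 equally likely choices, so probability 1/10; weight (1/7)·(1/10) = 1/70 each.
If it is in envelope 5 (prior 1/7): the presenter has 15 equally likely choices, so probability 1/15; weight (1/7)·(1/15) = 1/105.
The weights sum to 1/15.
So P(the cheque in envelope 6 | the presenter opened envelope 1 and envelope 7) = (1/70) / (1/15) = 3/14.

3/14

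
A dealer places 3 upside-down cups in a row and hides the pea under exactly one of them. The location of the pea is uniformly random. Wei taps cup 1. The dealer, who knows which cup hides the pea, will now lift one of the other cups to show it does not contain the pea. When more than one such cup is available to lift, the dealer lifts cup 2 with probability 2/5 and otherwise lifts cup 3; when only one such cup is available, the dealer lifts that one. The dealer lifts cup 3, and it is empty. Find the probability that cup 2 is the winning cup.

5/8

Consider each possible location of the pea in turn.
If it is under cup 1 (prior 1/3): cup 2 is available but not opened, probability 3/5; weight (1/3)·(3/5) = 1/5.
If it is under cup 2 (prior 1/3): only cup 3 is available, probability 1; weight (1/3)·1 = 1/3.
If it is under cup 3 (prior 1/3): the dealer opened cup 3, so this case is ruled out; weight (1/3)·0 = 0.
The weights sum to 8/15.
So P(the pea under cup 2 | the dealer opened cup 3) = (1/3) / (8/15) = 5/8.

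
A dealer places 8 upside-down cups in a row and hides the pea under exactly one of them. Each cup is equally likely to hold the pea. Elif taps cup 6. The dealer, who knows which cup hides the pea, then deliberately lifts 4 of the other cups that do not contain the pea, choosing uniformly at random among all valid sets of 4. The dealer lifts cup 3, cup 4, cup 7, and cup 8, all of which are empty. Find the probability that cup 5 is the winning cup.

7/24

Condition on the true location of the pea.
If it is under any of cups 1, 2, and 5 (prior 1/8 each): the dealer has 15 equally likely choices, so probability 1/15; weight (1/8)·(1/15) = 1/120 each.
If it is under any of cups 3, 4, 7, and 8 (prior 1/8 each): that cup was opened and seen not to hold the prize — ruled out; weight (1/8)·0 = 0 each.
If it is under cup 6 (prior 1/8): the dealer has 35 equally likely choices, so probability 1/35; weight (1/8)·(1/35) = 1/280.
The weights sum to 1/35.
So P(the pea under cup 5 | the dealer opened cup 3, cup 4, cup 7, and cup 8) = (1/120) / (1/35) = 7/24.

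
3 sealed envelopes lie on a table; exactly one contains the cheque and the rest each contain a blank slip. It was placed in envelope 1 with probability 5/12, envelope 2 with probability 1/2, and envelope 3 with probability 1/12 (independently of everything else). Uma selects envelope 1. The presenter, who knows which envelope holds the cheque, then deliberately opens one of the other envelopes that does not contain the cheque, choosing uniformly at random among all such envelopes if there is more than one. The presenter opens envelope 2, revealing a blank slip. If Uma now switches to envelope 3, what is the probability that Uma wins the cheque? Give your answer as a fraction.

2/7

Apply Bayes' rule, conditioning on where the cheque actually is.
If it is in envelope 1 (prior 5/12): the presenter has 2 equally likely choices, so probability 1/2; weight (5/12)·(1/2) = 5/24.
If it is in envelope 2 (prior 1/2): the presenter opened envelope 2, so this case is ruled out; weight (1/2)·0 = 0.
If it is in envelope 3 (prior 1/12): the presenter has no choice, probability 1; weight (1/12)·1 = 1/12.
The weights sum to 7/24.
So P(the cheque in envelope 3 | the presenter opened envelope 2) = (1/12) / (7/24) = 2/7.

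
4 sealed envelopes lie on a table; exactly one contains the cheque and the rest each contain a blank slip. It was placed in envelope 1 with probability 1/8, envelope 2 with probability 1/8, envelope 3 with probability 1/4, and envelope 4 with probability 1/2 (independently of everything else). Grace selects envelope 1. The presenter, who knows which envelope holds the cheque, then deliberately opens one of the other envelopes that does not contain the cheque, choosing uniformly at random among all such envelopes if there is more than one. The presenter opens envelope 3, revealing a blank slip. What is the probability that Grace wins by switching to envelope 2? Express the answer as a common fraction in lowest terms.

3/17

Consider each possible location of the cheque in turn.
If it is in envelope 1 (prior 1/8): the presenter has 3 equally likely choices, so probability 1/3; weight (1/8)·(1/3) = 1/24.
If it is in envelope 2 (prior 1/8): the presenter has 2 equally likely choices, so probability 1/2; weight (1/8)·(1/2) = 1/16.
If it is in envelope 3 (prior 1/4): the presenter opened envelope 3, so this case is ruled out; weight (1/4)·0 = 0.
If it is in envelope 4 (prior 1/2): the presenter has 2 equally likely choices, so probability 1/2; weight (1/2)·(1/2) = 1/4.
The weights sum to 17/48.
So P(the cheque in envelope 2 | the presenter opened envelope 3) = (1/16) / (17/48) = 3/17.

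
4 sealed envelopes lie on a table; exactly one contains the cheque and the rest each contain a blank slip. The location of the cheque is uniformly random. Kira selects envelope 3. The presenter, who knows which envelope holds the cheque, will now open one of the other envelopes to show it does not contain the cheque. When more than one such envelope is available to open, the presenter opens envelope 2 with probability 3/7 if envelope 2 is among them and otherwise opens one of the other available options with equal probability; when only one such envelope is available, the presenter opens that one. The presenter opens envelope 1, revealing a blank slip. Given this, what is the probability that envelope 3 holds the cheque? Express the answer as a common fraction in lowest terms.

4/19

Condition on the true location of the cheque.
If it is in envelope 1 (prior 1/4): the presenter opened envelope 1, so this case is ruled out; weight (1/4)·0 = 0.
If it is in envelope 2 (prior 1/4): envelope 2 holds the prize so is unavailable; the presenter chooses uniformly among the 2 others, probability 1/2; weight (1/4)·(1/2) = 1/8.
If it is in envelope 3 (prior 1/4): envelope 2 is available but not opened; envelope 1 gets probability (1 − 3/7)/2 = 2/7; weight (1/4)·(2/7) = 1/14.
If it is in envelope 4 (prior 1/4): envelope 2 is available but not opened, probability 4/7; weight (1/4)·(4/7) = 1/7.
The weights sum to 19/56.
So P(the cheque in envelope 3 | the presenter opened envelope 1) = (1/14) / (19/56) = 4/19.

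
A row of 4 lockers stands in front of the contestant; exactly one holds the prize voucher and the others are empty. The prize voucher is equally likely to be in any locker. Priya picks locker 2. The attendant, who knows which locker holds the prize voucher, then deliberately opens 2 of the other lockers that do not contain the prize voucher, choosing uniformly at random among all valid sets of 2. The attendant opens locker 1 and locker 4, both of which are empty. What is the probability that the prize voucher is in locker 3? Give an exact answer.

Apply Bayes' rule, conditioning on where the prize voucher actually is.
If it is in either of lockers 1 and 4 (prior 1/4 each): that locker was opened and seen not to hold the prize — ruled out; weight (1/4)·0 = 0 each.
If it is in locker 2 (prior 1/4): the attendant has 3 equally likely choices, so probability 1/3; weight (1/4)·(1/3) = 1/12.
If it is in locker 3 (prior 1/4): the attendant has no choice, probability 1; weight (1/4)·1 = 1/4.
The weights sum to 1/3.
So P(the prize voucher in locker 3 | the attendant opened locker 1 and locker 4) = (1/4) / (1/3) = 3/4.

3/4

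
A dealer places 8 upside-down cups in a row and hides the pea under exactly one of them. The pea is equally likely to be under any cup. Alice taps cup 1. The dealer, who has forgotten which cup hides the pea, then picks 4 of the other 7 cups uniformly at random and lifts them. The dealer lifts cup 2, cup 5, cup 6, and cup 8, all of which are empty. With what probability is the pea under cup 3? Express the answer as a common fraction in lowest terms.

Because the dealer chose which cups to lift without knowing where the pea is, the choice is independent of the prize location. Learning that none of the 4 opened cups holds the pea simply rules out those 4 locations and leaves the remaining 4 cups still equally likely by symmetry.
So P(the pea under cup 3) = 1/4.

1/4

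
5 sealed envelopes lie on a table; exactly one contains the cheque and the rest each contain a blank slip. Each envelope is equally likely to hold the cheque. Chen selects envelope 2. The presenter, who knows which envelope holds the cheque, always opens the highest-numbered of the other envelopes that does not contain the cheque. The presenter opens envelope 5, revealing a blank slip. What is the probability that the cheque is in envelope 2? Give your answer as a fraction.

1/4

Condition on the true location of the cheque.
If it is in any of envelopes 1, 2, 3, and 4 (prior 1/5 each): envelope 5 is the highest-numbered option available, probability 1; weight (1/5)·1 = 1/5 each.
If it is in envelope 5 (prior 1/5): the presenter opened envelope 5, so this case is ruled out; weight (1/5)·0 = 0.
The weights sum to 4/5.
So P(the cheque in envelope 2 | the presenter opened envelope 5) = (1/5) / (4/5) = 1/4.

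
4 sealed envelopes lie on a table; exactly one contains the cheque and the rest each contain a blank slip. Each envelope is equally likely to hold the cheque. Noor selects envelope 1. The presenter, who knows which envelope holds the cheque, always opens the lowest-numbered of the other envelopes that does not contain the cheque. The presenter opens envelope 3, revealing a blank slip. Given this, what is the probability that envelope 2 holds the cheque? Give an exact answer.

1

Apply Bayes' rule, conditioning on where the cheque actually is.
If it is in either of envelopes 1 and 4 (prior 1/4 each): the presenter would have opened envelope 2 instead, probability 0; weight (1/4)·0 = 0 each.
If it is in envelope 2 (prior 1/4): envelope 3 is the lowest-numbered option available, probability 1; weight (1/4)·1 = 1/4.
If it is in envelope 3 (prior 1/4): the presenter opened envelope 3, so this case is ruled out; weight (1/4)·0 = 0.
The weights sum to 1/4.
So P(the cheque in envelope 2 | the presenter opened envelope 3) = (1/4) / (1/4) = 1.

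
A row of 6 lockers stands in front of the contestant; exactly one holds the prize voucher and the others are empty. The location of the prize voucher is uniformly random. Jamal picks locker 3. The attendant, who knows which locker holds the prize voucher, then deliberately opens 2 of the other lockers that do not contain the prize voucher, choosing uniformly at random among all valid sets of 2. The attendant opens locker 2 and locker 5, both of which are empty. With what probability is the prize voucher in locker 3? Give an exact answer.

Condition on the true location of the prize voucher.
If it is in any of lockers 1, 4, and 6 (prior 1/6 each): the attendant has 6 equally likely choices, so probability 1/6; weight (1/6)·(1/6) = 1/36 each.
If it is in either of lockers 2 and 5 (prior 1/6 each): that locker was opened and seen not to hold the prize — ruled out; weight (1/6)·0 = 0 each.
If it is in locker 3 (prior 1/6): the attendant has 10 equally likely choices, so probability 1/10; weight (1/6)·(1/10) = 1/60.
The weights sum to 1/10.
So P(the prize voucher in locker 3 | the attendant opened locker 2 and locker 5) = (1/60) / (1/10) = 1/6.

1/6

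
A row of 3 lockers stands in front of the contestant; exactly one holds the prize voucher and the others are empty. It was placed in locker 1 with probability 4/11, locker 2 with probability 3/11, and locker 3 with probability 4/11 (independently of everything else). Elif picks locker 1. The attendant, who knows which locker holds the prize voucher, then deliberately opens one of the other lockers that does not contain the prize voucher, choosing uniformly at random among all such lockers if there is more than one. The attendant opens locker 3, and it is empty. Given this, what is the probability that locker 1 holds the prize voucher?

2/5

Consider each possible location of the prize voucher in turn.
If it is in locker 1 (prior 4/11): the attendant has 2 equally likely choices, so probability 1/2; weight (4/11)·(1/2) = 2/11.
If it is in locker 2 (prior 3/11): the attendant has no choice, probability 1; weight (3/11)·1 = 3/11.
If it is in locker 3 (prior 4/11): the attendant opened locker 3, so this case is ruled out; weight (4/11)·0 = 0.
The weights sum to 5/11.
So P(the prize voucher in locker 1 | the attendant opened locker 3) = (2/11) / (5/11) = 2/5.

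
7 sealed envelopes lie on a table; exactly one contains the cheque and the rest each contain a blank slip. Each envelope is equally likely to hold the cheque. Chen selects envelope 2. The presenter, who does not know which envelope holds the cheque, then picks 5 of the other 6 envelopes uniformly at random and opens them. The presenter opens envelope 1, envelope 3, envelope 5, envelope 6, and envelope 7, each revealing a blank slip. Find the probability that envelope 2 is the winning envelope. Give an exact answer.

1/2

Consider each possible location of the cheque in turn.
If it is in any of envelopes 1, 3, 5, 6, and 7 (prior 1/7 each): that envelope was opened and seen not to hold the prize — ruled out; weight (1/7)·0 = 0 each.
If it is in either of envelopes 2 and 4 (prior 1/7 each): the presenter picks exactly this set with probability 1/6 regardless, and none is the prize; weight (1/7)·(1/6) = 1/42 each.
The weights sum to 1/21.
So P(the cheque in envelope 2 | the presenter opened envelope 1, envelope 3, envelope 5, envelope 6, and envelope 7) = (1/42) / (1/21) = 1/2.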